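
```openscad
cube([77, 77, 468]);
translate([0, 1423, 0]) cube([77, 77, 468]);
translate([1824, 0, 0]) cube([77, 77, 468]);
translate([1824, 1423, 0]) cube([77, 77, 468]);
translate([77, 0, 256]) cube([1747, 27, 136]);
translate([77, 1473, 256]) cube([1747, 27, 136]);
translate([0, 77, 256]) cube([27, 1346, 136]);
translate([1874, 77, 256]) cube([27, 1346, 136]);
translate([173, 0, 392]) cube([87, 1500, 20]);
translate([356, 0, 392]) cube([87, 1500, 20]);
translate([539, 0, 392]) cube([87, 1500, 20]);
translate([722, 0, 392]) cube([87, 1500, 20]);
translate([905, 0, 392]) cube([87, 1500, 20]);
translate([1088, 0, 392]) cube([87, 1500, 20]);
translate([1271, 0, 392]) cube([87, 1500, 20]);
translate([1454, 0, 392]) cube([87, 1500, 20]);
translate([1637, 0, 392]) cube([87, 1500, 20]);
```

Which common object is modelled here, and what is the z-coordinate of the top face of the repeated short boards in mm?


A bed frame. The slat-top height is 412 mm.

Four posts, four rails, and a row of slats — a bed frame. Slats sit on the rails at z = 256 + 136 = 392; with slat thickness 20, the top is 412 mm.


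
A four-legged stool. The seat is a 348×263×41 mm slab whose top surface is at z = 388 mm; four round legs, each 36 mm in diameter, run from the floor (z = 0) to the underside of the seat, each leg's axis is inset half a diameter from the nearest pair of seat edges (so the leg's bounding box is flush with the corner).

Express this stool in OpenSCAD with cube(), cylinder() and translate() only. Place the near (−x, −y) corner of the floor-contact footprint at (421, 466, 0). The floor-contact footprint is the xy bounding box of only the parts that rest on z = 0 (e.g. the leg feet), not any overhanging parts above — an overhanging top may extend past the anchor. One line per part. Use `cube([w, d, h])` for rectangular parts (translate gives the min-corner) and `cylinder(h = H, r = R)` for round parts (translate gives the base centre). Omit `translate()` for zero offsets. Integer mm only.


translate([421, 466, 347]) cube([348, 263, 41]);
translate([439, 484, 0]) cylinder(h = 347, r = 18);
translate([751, 484, 0]) cylinder(h = 347, r = 18);
translate([439, 711, 0]) cylinder(h = 347, r = 18);
translate([751, 711, 0]) cylinder(h = 347, r = 18);


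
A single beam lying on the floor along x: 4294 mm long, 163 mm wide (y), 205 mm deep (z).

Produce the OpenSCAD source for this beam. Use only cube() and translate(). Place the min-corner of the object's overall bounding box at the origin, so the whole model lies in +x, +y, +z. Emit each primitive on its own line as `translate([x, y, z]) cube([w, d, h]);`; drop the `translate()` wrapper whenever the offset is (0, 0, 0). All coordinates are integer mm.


cube([4294, 163, 205]);


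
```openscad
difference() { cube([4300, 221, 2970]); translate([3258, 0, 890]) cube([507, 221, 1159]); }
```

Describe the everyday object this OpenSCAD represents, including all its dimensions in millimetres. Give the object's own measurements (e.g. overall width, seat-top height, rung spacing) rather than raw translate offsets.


A wall 4300 mm long (x), 221 mm thick (y), 2970 mm tall, with a rectangular window opening cut through it. The opening is 507 mm wide and 1159 mm tall; its sill is at z = 890 mm and its near (−x) edge is 3258 mm from the wall's −x end. The opening passes through the full wall thickness.


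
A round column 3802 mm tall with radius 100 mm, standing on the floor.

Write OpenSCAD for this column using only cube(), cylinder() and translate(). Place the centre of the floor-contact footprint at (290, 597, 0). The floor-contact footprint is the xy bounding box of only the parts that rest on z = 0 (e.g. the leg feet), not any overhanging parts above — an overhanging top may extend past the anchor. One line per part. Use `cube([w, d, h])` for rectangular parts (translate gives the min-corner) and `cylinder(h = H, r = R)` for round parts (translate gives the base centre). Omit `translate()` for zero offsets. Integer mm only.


translate([290, 597, 0]) cylinder(h = 3802, r = 100);


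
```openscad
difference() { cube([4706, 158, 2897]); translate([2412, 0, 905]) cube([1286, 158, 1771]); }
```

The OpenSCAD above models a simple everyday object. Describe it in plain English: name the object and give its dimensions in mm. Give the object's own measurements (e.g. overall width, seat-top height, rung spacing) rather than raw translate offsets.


A wall 4706 mm long (x), 158 mm thick (y), 2897 mm tall, with a rectangular window opening cut through it. The opening is 1286 mm wide and 1771 mm tall; its sill is at z = 905 mm and its near (−x) edge is 2412 mm from the wall's −x end. The opening passes through the full wall thickness.


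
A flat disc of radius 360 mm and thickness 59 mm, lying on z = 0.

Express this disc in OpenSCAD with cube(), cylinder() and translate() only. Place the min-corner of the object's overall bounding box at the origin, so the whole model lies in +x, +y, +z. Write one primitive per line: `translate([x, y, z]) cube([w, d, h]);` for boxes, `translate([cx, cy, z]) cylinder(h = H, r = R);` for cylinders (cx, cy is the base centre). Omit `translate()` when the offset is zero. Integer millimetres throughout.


translate([360, 360, 0]) cylinder(h = 59, r = 360);


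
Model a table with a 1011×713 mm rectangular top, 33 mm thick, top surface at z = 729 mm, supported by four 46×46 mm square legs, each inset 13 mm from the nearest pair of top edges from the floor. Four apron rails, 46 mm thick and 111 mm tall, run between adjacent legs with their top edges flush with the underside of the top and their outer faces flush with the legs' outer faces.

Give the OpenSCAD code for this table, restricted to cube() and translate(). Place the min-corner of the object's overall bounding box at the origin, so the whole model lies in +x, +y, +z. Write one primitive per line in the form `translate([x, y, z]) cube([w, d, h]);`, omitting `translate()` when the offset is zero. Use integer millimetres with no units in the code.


// leg_h = 729 - 33 = 696
// apron z = 696 - 111 = 585
translate([0, 0, 696]) cube([1011, 713, 33]);
translate([13, 13, 0]) cube([46, 46, 696]);
translate([952, 13, 0]) cube([46, 46, 696]);
translate([13, 654, 0]) cube([46, 46, 696]);
translate([952, 654, 0]) cube([46, 46, 696]);
translate([59, 13, 585]) cube([893, 46, 111]);
translate([59, 654, 585]) cube([893, 46, 111]);
translate([13, 59, 585]) cube([46, 595, 111]);
translate([952, 59, 585]) cube([46, 595, 111]);


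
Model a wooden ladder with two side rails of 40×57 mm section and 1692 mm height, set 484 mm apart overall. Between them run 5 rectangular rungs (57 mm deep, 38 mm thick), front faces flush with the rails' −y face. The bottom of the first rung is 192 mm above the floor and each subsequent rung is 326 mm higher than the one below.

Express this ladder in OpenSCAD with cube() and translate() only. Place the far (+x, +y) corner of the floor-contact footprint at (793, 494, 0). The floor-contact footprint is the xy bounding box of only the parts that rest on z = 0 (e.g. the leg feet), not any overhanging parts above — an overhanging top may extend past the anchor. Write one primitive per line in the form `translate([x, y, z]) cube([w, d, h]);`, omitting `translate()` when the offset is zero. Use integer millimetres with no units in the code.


translate([309, 437, 0]) cube([40, 57, 1692]);
translate([753, 437, 0]) cube([40, 57, 1692]);
translate([349, 437, 192]) cube([404, 57, 38]);
translate([349, 437, 518]) cube([404, 57, 38]);
translate([349, 437, 844]) cube([404, 57, 38]);
translate([349, 437, 1170]) cube([404, 57, 38]);
translate([349, 437, 1496]) cube([404, 57, 38]);


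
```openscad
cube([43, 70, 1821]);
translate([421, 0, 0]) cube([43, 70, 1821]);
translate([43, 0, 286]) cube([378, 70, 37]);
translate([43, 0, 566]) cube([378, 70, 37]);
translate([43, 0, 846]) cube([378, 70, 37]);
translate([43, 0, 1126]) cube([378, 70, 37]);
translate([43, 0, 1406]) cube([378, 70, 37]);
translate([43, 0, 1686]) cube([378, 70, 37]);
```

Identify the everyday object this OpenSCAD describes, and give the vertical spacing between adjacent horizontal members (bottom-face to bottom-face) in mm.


A ladder. The rung spacing is 280 mm.

Two tall 43×70 posts with 6 short bars between them — a ladder. Adjacent rungs sit at z = 286 and z = 566, so the spacing is 566 − 286 = 280 mm.


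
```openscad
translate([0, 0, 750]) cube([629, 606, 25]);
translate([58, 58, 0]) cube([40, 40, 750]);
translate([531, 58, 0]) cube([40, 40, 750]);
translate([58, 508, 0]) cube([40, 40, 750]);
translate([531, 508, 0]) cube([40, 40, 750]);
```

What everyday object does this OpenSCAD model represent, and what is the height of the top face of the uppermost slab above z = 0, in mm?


A table. The table height is 775 mm.

A 629×606×25 slab sits at z = 750 on four 40 mm square posts — a table. The top surface is at 750 + 25 = 775 mm.


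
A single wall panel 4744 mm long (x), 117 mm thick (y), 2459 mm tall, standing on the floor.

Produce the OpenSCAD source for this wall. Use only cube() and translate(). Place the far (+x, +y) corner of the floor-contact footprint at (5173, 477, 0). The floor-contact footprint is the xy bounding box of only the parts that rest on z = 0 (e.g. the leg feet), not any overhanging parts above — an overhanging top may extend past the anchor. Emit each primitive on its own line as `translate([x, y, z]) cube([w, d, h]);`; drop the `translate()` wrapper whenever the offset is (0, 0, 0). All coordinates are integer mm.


translate([429, 360, 0]) cube([4744, 117, 2459]);


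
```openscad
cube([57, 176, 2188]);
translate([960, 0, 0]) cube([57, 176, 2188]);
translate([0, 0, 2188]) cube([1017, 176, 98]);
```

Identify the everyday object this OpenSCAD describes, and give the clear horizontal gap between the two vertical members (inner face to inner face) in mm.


A door frame. The clear opening width is 903 mm.

Two 2188 mm tall posts with a header on top — a door frame. The left jamb is 57 mm wide at x = 0; the right jamb starts at x = 960. The clear opening is 960 − 57 = 903 mm.


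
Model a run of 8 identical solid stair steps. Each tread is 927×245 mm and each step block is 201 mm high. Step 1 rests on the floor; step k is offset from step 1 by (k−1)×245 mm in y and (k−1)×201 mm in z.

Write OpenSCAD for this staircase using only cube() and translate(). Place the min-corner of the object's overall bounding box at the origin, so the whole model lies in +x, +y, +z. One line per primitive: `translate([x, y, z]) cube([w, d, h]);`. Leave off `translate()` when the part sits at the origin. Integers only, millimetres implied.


cube([927, 245, 201]);
translate([0, 245, 201]) cube([927, 245, 201]);
translate([0, 490, 402]) cube([927, 245, 201]);
translate([0, 735, 603]) cube([927, 245, 201]);
translate([0, 980, 804]) cube([927, 245, 201]);
translate([0, 1225, 1005]) cube([927, 245, 201]);
translate([0, 1470, 1206]) cube([927, 245, 201]);
translate([0, 1715, 1407]) cube([927, 245, 201]);


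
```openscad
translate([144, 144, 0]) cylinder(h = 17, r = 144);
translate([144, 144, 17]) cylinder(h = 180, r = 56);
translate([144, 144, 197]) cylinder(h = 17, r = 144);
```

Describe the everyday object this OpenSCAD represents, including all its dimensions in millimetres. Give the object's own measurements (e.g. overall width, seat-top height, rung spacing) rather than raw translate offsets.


A spool: two coaxial disc flanges of radius 144 mm and thickness 17 mm, joined by a core cylinder of radius 56 mm and height 180 mm. The lower flange rests on z = 0 and the three cylinders share a vertical axis.


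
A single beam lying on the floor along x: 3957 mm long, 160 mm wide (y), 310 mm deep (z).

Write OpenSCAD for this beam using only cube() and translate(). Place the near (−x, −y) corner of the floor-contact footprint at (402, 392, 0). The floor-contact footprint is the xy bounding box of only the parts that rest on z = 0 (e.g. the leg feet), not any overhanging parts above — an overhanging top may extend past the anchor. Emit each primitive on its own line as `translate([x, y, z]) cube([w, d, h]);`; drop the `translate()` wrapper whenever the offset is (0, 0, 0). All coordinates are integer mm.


translate([402, 392, 0]) cube([3957, 160, 310]);


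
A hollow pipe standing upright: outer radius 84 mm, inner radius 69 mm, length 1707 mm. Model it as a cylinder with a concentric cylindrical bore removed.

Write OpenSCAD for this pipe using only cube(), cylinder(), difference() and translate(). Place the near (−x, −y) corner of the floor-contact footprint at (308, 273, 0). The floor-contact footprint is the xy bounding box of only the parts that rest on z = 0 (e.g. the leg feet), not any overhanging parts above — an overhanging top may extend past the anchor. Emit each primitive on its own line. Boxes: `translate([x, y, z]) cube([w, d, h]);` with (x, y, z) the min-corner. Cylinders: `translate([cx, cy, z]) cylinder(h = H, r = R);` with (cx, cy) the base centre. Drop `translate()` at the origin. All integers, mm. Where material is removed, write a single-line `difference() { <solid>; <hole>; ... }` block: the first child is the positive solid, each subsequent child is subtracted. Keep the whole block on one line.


difference() { translate([392, 357, 0]) cylinder(h = 1707, r = 84); translate([392, 357, 0]) cylinder(h = 1707, r = 69); }


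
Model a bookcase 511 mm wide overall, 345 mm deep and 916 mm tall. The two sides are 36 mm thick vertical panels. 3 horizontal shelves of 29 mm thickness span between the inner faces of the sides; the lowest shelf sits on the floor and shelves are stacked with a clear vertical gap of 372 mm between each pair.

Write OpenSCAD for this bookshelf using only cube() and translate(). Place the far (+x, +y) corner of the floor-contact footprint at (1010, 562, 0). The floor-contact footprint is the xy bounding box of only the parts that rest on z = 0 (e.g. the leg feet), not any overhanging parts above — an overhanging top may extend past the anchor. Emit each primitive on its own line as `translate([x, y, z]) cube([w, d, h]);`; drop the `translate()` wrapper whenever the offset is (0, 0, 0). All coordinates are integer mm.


translate([499, 217, 0]) cube([36, 345, 916]);
translate([974, 217, 0]) cube([36, 345, 916]);
translate([535, 217, 0]) cube([439, 345, 29]);
translate([535, 217, 401]) cube([439, 345, 29]);
translate([535, 217, 802]) cube([439, 345, 29]);


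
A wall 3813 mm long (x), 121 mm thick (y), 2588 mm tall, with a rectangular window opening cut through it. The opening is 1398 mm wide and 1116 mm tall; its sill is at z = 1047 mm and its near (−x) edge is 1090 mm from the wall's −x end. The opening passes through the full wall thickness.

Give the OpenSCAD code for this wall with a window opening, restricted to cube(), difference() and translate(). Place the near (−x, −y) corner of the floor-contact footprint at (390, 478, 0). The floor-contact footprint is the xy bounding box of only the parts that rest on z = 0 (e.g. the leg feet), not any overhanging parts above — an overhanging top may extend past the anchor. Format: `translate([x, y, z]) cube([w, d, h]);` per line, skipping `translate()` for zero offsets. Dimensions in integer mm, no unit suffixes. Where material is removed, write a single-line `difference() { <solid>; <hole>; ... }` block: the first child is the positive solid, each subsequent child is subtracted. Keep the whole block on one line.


difference() { translate([390, 478, 0]) cube([3813, 121, 2588]); translate([1480, 478, 1047]) cube([1398, 121, 1116]); }


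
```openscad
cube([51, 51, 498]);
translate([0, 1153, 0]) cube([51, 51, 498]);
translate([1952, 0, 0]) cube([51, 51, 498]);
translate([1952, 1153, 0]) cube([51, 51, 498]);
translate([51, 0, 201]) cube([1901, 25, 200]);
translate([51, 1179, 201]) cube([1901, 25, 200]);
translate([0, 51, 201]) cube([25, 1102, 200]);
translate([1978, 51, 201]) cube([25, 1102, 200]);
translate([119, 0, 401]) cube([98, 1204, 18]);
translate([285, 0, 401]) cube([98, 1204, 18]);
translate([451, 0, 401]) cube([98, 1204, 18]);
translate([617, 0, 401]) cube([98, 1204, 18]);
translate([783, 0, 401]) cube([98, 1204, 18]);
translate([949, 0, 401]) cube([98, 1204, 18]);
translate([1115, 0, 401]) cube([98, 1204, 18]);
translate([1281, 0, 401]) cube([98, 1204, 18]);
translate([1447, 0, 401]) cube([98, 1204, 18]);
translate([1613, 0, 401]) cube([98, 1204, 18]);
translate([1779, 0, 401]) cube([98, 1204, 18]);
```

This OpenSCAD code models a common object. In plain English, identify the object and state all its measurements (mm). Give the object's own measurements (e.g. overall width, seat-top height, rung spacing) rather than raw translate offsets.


A bed frame 2003 mm long (x) by 1204 mm wide (y). Four 51×51 mm corner posts, 498 mm tall, at the corners of the footprint. Four rails of 25 mm thickness and 200 mm height run between adjacent posts with their undersides at z = 201 mm, their outer faces flush with the outside of the frame (the two x-running rails run between the posts' inner faces; the two y-running rails run between the posts' inner faces). 11 slats, each 98 mm wide (x) and 18 mm thick, lie across the top of the two x-running rails, running the full 1204 mm width of the frame in y; along x they sit between the end posts with a 68 mm gap after the −x posts and between neighbouring slats, leaving 75 mm before the +x posts.


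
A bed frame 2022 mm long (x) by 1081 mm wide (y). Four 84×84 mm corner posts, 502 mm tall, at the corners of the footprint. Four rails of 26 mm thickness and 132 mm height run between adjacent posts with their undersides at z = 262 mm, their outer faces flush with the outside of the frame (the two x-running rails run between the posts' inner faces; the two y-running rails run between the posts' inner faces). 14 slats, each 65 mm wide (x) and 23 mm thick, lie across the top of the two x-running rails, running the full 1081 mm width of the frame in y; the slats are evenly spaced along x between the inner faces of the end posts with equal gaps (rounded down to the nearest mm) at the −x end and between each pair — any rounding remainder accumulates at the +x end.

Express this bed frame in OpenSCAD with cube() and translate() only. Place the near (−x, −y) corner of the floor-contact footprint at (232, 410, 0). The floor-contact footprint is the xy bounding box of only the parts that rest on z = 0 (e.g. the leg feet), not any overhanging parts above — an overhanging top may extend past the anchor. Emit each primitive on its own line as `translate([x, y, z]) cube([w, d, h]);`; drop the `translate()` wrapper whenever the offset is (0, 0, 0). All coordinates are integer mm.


translate([232, 410, 0]) cube([84, 84, 502]);
translate([232, 1407, 0]) cube([84, 84, 502]);
translate([2170, 410, 0]) cube([84, 84, 502]);
translate([2170, 1407, 0]) cube([84, 84, 502]);
translate([316, 410, 262]) cube([1854, 26, 132]);
translate([316, 1465, 262]) cube([1854, 26, 132]);
translate([232, 494, 262]) cube([26, 913, 132]);
translate([2228, 494, 262]) cube([26, 913, 132]);
translate([378, 410, 394]) cube([65, 1081, 23]);
translate([505, 410, 394]) cube([65, 1081, 23]);
translate([632, 410, 394]) cube([65, 1081, 23]);
translate([759, 410, 394]) cube([65, 1081, 23]);
translate([886, 410, 394]) cube([65, 1081, 23]);
translate([1013, 410, 394]) cube([65, 1081, 23]);
translate([1140, 410, 394]) cube([65, 1081, 23]);
translate([1267, 410, 394]) cube([65, 1081, 23]);
translate([1394, 410, 394]) cube([65, 1081, 23]);
translate([1521, 410, 394]) cube([65, 1081, 23]);
translate([1648, 410, 394]) cube([65, 1081, 23]);
translate([1775, 410, 394]) cube([65, 1081, 23]);
translate([1902, 410, 394]) cube([65, 1081, 23]);
translate([2029, 410, 394]) cube([65, 1081, 23]);


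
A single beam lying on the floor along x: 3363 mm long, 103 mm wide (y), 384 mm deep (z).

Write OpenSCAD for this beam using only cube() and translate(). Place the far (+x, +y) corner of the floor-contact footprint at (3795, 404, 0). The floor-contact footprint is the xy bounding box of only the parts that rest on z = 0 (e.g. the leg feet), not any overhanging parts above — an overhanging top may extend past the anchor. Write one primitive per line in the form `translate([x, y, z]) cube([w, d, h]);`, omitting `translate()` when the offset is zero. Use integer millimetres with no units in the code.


translate([432, 301, 0]) cube([3363, 103, 384]);


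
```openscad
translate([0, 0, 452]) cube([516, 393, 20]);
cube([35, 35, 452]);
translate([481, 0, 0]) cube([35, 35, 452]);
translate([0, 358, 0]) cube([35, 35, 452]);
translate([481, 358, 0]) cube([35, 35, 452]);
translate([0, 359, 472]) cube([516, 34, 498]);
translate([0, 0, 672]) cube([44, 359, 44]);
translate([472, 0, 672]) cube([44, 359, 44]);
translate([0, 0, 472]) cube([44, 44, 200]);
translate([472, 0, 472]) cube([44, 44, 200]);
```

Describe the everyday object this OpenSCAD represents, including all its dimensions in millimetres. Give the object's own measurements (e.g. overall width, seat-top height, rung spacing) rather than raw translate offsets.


A chair. The seat is a 516×393×20 mm slab with its top at z = 472 mm, on four 35×35 mm corner legs (flush with the seat edges, standing on z = 0). A flat backrest 34 mm thick, 498 mm tall, spans the full seat width and rises from the seat top along its +y edge, rear face flush with the rear of the seat. Two armrests of 44×44 mm section run along each side from the seat's front edge to the front of the backrest, top faces 244 mm above the seat top and outer faces flush with the seat's x-edges; a 44×44 mm post under the front of each armrest stands on the seat at the front corner.


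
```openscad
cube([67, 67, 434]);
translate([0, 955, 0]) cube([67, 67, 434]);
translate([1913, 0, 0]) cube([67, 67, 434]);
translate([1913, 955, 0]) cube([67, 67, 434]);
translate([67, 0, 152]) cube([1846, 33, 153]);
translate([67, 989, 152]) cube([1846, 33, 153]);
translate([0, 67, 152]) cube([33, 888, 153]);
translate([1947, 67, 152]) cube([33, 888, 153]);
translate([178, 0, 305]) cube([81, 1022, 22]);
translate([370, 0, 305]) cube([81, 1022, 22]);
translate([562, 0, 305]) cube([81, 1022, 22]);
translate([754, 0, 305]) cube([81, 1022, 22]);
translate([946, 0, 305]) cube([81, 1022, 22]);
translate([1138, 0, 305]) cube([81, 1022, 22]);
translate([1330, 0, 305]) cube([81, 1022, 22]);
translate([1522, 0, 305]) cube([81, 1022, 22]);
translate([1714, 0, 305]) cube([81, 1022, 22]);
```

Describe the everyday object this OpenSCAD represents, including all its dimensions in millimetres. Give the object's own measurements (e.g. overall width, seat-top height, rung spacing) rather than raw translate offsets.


A bed frame 1980 mm long (x) by 1022 mm wide (y). Four 67×67 mm corner posts, 434 mm tall, at the corners of the footprint. Four rails of 33 mm thickness and 153 mm height run between adjacent posts with their undersides at z = 152 mm, their outer faces flush with the outside of the frame (the two x-running rails run between the posts' inner faces; the two y-running rails run between the posts' inner faces). 9 slats, each 81 mm wide (x) and 22 mm thick, lie across the top of the two x-running rails, running the full 1022 mm width of the frame in y; along x they sit between the end posts with a 111 mm gap after the −x posts and between neighbouring slats, leaving 118 mm before the +x posts.


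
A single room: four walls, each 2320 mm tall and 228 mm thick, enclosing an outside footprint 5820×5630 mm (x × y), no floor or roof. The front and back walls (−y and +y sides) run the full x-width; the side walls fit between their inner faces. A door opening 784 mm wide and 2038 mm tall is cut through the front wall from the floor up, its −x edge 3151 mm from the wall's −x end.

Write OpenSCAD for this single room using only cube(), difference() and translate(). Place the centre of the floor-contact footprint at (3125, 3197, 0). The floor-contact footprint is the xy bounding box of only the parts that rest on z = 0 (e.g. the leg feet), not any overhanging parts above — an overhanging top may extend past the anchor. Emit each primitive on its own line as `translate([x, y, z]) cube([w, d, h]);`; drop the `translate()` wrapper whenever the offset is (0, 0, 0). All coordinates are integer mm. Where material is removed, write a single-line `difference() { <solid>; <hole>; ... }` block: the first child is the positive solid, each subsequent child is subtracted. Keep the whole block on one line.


difference() { translate([215, 382, 0]) cube([5820, 228, 2320]); translate([3366, 382, 0]) cube([784, 228, 2038]); }
translate([215, 5784, 0]) cube([5820, 228, 2320]);
translate([215, 610, 0]) cube([228, 5174, 2320]);
translate([5807, 610, 0]) cube([228, 5174, 2320]);


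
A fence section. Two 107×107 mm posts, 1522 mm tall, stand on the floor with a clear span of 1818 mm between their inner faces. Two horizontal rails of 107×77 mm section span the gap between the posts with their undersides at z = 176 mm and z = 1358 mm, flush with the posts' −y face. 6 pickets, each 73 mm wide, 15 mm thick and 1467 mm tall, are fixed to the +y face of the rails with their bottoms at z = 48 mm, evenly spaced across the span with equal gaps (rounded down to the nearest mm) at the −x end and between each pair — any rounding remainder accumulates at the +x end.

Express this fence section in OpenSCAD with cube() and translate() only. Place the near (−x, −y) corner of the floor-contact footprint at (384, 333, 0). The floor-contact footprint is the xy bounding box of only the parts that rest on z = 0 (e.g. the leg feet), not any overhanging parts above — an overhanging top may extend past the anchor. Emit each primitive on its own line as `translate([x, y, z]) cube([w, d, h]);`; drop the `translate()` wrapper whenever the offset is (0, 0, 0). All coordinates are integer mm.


translate([384, 333, 0]) cube([107, 107, 1522]);
translate([2309, 333, 0]) cube([107, 107, 1522]);
translate([491, 333, 176]) cube([1818, 107, 77]);
translate([491, 333, 1358]) cube([1818, 107, 77]);
translate([688, 440, 48]) cube([73, 15, 1467]);
translate([958, 440, 48]) cube([73, 15, 1467]);
translate([1228, 440, 48]) cube([73, 15, 1467]);
translate([1498, 440, 48]) cube([73, 15, 1467]);
translate([1768, 440, 48]) cube([73, 15, 1467]);
translate([2038, 440, 48]) cube([73, 15, 1467]);


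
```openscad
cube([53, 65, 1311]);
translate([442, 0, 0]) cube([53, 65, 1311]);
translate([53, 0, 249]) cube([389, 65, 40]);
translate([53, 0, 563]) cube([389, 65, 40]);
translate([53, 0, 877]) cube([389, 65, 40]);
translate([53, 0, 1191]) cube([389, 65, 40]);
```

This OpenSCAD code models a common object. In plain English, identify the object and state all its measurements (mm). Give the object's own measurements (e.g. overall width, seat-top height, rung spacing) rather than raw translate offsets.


A straight ladder. Two 53×65 mm vertical rails, 1311 mm tall, stand 495 mm apart (outside-to-outside) with their front faces coplanar on the −y side. 4 rungs, each 65 mm deep and 40 mm tall, span between the inner faces of the rails, front faces flush with the rails. The lowest rung's underside is at z = 249 mm and rungs are spaced 314 mm apart (underside to underside).


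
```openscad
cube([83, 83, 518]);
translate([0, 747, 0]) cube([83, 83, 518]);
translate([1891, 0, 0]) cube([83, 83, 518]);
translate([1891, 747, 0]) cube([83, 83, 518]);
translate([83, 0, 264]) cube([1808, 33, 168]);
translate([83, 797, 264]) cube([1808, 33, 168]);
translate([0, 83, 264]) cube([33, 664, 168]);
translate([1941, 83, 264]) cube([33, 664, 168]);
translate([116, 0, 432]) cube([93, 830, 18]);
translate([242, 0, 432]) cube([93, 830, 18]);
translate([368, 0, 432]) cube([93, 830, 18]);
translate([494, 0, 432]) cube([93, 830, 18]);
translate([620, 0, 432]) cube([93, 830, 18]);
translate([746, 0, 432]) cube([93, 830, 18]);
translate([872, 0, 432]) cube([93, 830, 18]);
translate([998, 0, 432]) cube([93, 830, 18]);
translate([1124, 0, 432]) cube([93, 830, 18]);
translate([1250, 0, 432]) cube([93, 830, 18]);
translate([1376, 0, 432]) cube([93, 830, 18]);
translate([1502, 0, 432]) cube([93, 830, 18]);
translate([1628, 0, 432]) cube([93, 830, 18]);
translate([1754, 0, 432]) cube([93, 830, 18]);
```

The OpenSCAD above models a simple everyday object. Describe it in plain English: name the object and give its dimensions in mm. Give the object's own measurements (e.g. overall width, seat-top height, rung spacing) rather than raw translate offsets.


A bed frame 1974 mm long (x) by 830 mm wide (y). Four 83×83 mm corner posts, 518 mm tall, at the corners of the footprint. Four rails of 33 mm thickness and 168 mm height run between adjacent posts with their undersides at z = 264 mm, their outer faces flush with the outside of the frame (the two x-running rails run between the posts' inner faces; the two y-running rails run between the posts' inner faces). 14 slats, each 93 mm wide (x) and 18 mm thick, lie across the top of the two x-running rails, running the full 830 mm width of the frame in y; along x they sit between the end posts with a 33 mm gap after the −x posts and between neighbouring slats, leaving 44 mm before the +x posts.


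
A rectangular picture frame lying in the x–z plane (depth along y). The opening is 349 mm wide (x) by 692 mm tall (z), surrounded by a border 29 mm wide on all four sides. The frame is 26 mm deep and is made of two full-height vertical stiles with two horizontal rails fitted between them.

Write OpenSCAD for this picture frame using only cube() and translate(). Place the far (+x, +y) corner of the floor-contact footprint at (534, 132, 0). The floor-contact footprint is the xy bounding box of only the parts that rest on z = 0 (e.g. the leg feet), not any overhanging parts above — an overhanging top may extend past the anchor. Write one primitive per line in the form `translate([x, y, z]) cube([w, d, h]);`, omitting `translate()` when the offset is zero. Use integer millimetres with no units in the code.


translate([127, 106, 0]) cube([29, 26, 750]);
translate([505, 106, 0]) cube([29, 26, 750]);
translate([156, 106, 0]) cube([349, 26, 29]);
translate([156, 106, 721]) cube([349, 26, 29]);


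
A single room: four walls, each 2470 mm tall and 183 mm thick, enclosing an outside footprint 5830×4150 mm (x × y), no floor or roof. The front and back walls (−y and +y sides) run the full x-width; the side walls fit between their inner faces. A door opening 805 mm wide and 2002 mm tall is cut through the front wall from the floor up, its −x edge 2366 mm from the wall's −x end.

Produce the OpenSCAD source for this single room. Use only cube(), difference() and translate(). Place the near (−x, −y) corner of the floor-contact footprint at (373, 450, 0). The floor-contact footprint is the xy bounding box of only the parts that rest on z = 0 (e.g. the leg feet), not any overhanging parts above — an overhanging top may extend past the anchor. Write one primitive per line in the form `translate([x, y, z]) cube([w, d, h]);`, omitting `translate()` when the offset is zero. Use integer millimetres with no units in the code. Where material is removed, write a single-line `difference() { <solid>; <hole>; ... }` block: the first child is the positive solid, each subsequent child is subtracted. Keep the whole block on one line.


difference() { translate([373, 450, 0]) cube([5830, 183, 2470]); translate([2739, 450, 0]) cube([805, 183, 2002]); }
translate([373, 4417, 0]) cube([5830, 183, 2470]);
translate([373, 633, 0]) cube([183, 3784, 2470]);
translate([6020, 633, 0]) cube([183, 3784, 2470]);


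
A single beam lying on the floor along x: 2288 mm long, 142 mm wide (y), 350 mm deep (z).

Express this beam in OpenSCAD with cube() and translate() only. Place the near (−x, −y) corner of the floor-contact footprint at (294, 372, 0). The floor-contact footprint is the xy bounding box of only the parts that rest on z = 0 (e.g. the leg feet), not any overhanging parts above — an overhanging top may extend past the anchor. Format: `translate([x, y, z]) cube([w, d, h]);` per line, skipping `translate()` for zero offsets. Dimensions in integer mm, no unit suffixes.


translate([294, 372, 0]) cube([2288, 142, 350]);


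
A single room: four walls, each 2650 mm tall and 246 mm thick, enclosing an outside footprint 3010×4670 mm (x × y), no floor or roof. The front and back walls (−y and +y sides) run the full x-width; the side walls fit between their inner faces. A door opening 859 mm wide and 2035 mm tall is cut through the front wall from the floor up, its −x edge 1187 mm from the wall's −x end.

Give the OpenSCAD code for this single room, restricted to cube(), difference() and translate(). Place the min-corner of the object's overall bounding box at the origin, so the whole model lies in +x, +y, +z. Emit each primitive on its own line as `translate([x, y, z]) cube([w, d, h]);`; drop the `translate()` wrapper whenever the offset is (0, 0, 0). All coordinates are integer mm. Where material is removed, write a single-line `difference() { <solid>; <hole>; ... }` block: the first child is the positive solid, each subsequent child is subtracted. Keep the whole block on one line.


difference() { cube([3010, 246, 2650]); translate([1187, 0, 0]) cube([859, 246, 2035]); }
translate([0, 4424, 0]) cube([3010, 246, 2650]);
translate([0, 246, 0]) cube([246, 4178, 2650]);
translate([2764, 246, 0]) cube([246, 4178, 2650]);


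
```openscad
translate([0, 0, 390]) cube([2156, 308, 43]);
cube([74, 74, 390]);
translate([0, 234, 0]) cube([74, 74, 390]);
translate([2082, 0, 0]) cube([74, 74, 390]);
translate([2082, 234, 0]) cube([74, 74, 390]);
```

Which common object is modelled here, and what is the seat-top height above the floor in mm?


A bench. The seat-top height is 433 mm.

A long slab on four corner posts — a bench. The slab sits at z = 390 with thickness 43, so the top is 390 + 43 = 433 mm.


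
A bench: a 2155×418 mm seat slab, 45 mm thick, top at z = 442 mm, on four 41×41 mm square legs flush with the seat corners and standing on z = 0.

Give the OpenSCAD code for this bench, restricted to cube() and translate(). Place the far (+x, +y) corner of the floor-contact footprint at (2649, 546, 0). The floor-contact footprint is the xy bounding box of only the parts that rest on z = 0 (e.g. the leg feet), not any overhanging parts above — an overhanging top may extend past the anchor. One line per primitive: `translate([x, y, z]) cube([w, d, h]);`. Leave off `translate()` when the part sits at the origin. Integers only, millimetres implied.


translate([494, 128, 397]) cube([2155, 418, 45]);
translate([494, 128, 0]) cube([41, 41, 397]);
translate([494, 505, 0]) cube([41, 41, 397]);
translate([2608, 128, 0]) cube([41, 41, 397]);
translate([2608, 505, 0]) cube([41, 41, 397]);


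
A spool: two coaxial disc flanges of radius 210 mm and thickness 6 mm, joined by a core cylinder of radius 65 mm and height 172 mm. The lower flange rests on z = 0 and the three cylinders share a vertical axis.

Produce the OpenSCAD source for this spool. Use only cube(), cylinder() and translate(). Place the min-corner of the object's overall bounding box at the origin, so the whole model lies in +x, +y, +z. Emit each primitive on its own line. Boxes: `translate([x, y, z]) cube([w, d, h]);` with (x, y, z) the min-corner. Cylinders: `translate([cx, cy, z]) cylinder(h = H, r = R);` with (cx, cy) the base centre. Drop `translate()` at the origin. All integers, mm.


translate([210, 210, 0]) cylinder(h = 6, r = 210);
translate([210, 210, 6]) cylinder(h = 172, r = 65);
translate([210, 210, 178]) cylinder(h = 6, r = 210);


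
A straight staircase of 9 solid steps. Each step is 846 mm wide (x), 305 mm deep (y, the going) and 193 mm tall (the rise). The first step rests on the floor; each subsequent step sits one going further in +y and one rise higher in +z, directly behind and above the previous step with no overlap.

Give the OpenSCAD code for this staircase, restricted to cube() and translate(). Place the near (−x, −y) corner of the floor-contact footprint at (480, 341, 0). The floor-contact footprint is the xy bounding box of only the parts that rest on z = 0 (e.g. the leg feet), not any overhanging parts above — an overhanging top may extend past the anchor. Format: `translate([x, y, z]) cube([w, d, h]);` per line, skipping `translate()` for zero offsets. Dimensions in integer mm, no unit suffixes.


translate([480, 341, 0]) cube([846, 305, 193]);
translate([480, 646, 193]) cube([846, 305, 193]);
translate([480, 951, 386]) cube([846, 305, 193]);
translate([480, 1256, 579]) cube([846, 305, 193]);
translate([480, 1561, 772]) cube([846, 305, 193]);
translate([480, 1866, 965]) cube([846, 305, 193]);
translate([480, 2171, 1158]) cube([846, 305, 193]);
translate([480, 2476, 1351]) cube([846, 305, 193]);
translate([480, 2781, 1544]) cube([846, 305, 193]);


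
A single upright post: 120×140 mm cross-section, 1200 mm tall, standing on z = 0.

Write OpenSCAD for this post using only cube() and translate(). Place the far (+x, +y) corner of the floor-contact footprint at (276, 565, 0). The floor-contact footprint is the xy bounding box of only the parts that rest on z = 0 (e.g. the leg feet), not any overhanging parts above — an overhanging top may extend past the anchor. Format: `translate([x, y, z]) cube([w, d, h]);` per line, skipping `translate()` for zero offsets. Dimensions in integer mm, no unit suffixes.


translate([156, 425, 0]) cube([120, 140, 1200]);


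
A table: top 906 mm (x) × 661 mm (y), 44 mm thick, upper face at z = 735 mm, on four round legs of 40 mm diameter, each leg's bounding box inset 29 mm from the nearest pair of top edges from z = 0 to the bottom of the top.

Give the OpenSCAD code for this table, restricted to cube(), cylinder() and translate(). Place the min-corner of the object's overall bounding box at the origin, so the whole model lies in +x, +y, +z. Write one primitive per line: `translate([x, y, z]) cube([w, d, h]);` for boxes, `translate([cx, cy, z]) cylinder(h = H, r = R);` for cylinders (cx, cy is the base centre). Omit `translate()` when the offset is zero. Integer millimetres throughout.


translate([0, 0, 691]) cube([906, 661, 44]);
translate([49, 49, 0]) cylinder(h = 691, r = 20);
translate([857, 49, 0]) cylinder(h = 691, r = 20);
translate([49, 612, 0]) cylinder(h = 691, r = 20);
translate([857, 612, 0]) cylinder(h = 691, r = 20);


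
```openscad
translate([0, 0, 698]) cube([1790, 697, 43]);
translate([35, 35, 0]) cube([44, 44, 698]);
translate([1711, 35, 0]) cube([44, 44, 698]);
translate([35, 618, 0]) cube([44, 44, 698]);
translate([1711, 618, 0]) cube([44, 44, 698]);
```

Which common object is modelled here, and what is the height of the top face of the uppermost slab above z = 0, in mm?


A table. The table height is 741 mm.

A 1790×697×43 slab sits at z = 698 on four 44 mm square posts — a table. The top surface is at 698 + 43 = 741 mm.


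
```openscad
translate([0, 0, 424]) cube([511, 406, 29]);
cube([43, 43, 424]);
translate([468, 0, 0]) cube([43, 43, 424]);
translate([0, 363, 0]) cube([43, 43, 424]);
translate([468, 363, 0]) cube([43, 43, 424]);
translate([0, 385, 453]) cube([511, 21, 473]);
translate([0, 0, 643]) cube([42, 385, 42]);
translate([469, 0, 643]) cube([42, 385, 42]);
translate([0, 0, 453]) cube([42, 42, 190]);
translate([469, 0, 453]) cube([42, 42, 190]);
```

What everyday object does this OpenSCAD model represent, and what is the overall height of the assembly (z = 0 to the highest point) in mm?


A chair. The overall height is 926 mm.

A slab on four corner posts with a tall panel at the back — a chair. The seat slab sits at z = 424 with thickness 29, and the 473 mm backrest starts at the seat top, so the overall height is 424 + 29 + 473 = 926 mm.


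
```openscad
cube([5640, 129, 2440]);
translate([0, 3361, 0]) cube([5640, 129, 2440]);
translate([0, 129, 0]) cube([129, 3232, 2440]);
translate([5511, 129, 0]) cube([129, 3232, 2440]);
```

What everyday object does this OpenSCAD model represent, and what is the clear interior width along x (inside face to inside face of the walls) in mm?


A house (or room) frame. The interior width is 5382 mm.

Four 2440 mm walls enclosing a rectangle with no floor or roof — a room or house frame. Outside width is 5640 mm and wall thickness is 129 mm, so the interior width is 5640 − 2 × 129 = 5382 mm.
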